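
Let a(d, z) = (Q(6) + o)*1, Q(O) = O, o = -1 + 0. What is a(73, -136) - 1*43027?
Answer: -43022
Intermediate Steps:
o = -1
a(d, z) = 5 (a(d, z) = (6 - 1)*1 = 5*1 = 5)
a(73, -136) - 1*43027 = 5 - 1*43027 = 5 - 43027 = -43022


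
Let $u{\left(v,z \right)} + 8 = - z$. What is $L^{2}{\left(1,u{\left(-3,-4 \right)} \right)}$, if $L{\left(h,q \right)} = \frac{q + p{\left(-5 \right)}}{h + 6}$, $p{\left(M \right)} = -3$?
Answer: $1$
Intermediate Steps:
$u{\left(v,z \right)} = -8 - z$
$L{\left(h,q \right)} = \frac{-3 + q}{6 + h}$ ($L{\left(h,q \right)} = \frac{q - 3}{h + 6} = \frac{-3 + q}{6 + h}$)
$L^{2}{\left(1,u{\left(-3,-4 \right)} \right)} = \left(\frac{-3 - 4}{6 + 1}\right)^{2} = \left(\frac{-3 + \left(-8 + 4\right)}{7}\right)^{2} = \left(\frac{-3 - 4}{7}\right)^{2} = \left(\frac{1}{7} \left(-7\right)\right)^{2} = \left(-1\right)^{2} = 1$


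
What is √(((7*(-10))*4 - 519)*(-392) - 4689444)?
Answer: 2*I*√1094059 ≈ 2091.9*I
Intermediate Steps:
√(((7*(-10))*4 - 519)*(-392) - 4689444) = √((-70*4 - 519)*(-392) - 4689444) = √((-280 - 519)*(-392) - 4689444) = √(-799*(-392) - 4689444) = √(313208 - 4689444) = √(-4376236) = 2*I*√1094059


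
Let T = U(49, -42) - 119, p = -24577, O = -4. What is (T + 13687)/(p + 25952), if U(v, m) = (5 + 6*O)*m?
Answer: 1306/125 ≈ 10.448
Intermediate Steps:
U(v, m) = -19*m (U(v, m) = (5 + 6*(-4))*m = (5 - 24)*m = -19*m)
T = 679 (T = -19*(-42) - 119 = 798 - 119 = 679)
(T + 13687)/(p + 25952) = (679 + 13687)/(-24577 + 25952) = 14366/1375 = 14366*(1/1375) = 1306/125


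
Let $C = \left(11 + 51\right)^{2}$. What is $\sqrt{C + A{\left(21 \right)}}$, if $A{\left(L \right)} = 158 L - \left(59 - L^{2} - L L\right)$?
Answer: $\sqrt{7985} \approx 89.359$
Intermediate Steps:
$C = 3844$ ($C = 62^{2} = 3844$)
$A{\left(L \right)} = -59 + 2 L^{2} + 158 L$ ($A{\left(L \right)} = 158 L + \left(\left(L^{2} + L^{2}\right) - 59\right) = 158 L + \left(2 L^{2} - 59\right) = 158 L + \left(-59 + 2 L^{2}\right) = -59 + 2 L^{2} + 158 L$)
$\sqrt{C + A{\left(21 \right)}} = \sqrt{3844 + \left(-59 + 2 \cdot 21^{2} + 158 \cdot 21\right)} = \sqrt{3844 + \left(-59 + 2 \cdot 441 + 3318\right)} = \sqrt{3844 + \left(-59 + 882 + 3318\right)} = \sqrt{3844 + 4141} = \sqrt{7985}$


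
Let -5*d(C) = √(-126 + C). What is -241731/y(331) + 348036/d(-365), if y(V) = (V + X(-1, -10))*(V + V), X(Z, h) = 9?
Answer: -241731/225080 + 1740180*I*√491/491 ≈ -1.074 + 78533.0*I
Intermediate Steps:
d(C) = -√(-126 + C)/5
y(V) = 2*V*(9 + V) (y(V) = (V + 9)*(V + V) = (9 + V)*(2*V) = 2*V*(9 + V))
-241731/y(331) + 348036/d(-365) = -241731*1/(662*(9 + 331)) + 348036/((-√(-126 - 365)/5)) = -241731/(2*331*340) + 348036/((-I*√491/5)) = -241731/225080 + 348036/((-I*√491/5)) = -241731*1/225080 + 348036/((-I*√491/5)) = -241731/225080 + 348036*(5*I*√491/491) = -241731/225080 + 1740180*I*√491/491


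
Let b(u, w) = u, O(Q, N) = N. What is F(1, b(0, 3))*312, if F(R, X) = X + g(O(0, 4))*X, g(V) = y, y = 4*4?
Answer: 0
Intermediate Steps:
y = 16
g(V) = 16
F(R, X) = 17*X (F(R, X) = X + 16*X = 17*X)
F(1, b(0, 3))*312 = (17*0)*312 = 0*312 = 0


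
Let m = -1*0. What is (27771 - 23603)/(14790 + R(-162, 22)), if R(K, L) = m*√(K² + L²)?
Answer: 2084/7395 ≈ 0.28181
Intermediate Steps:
m = 0
R(K, L) = 0 (R(K, L) = 0*√(K² + L²) = 0)
(27771 - 23603)/(14790 + R(-162, 22)) = (27771 - 23603)/(14790 + 0) = 4168/14790 = 4168*(1/14790) = 2084/7395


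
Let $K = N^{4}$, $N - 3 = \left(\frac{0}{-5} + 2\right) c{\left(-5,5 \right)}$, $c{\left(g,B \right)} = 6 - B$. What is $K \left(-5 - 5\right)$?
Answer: $-6250$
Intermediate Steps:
$N = 5$ ($N = 3 + \left(\frac{0}{-5} + 2\right) \left(6 - 5\right) = 3 + \left(0 \left(- \frac{1}{5}\right) + 2\right) \left(6 - 5\right) = 3 + \left(0 + 2\right) 1 = 3 + 2 \cdot 1 = 3 + 2 = 5$)
$K = 625$ ($K = 5^{4} = 625$)
$K \left(-5 - 5\right) = 625 \left(-5 - 5\right) = 625 \left(-10\right) = -6250$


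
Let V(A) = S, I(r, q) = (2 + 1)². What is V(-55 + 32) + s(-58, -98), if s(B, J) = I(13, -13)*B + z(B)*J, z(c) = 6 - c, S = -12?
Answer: -6806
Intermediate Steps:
I(r, q) = 9 (I(r, q) = 3² = 9)
V(A) = -12
s(B, J) = 9*B + J*(6 - B) (s(B, J) = 9*B + (6 - B)*J = 9*B + J*(6 - B))
V(-55 + 32) + s(-58, -98) = -12 + (9*(-58) - 1*(-98)*(-6 - 58)) = -12 + (-522 - 1*(-98)*(-64)) = -12 + (-522 - 6272) = -12 - 6794 = -6806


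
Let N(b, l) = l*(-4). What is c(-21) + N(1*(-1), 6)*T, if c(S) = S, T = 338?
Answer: -8133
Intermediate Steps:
N(b, l) = -4*l
c(-21) + N(1*(-1), 6)*T = -21 - 4*6*338 = -21 - 24*338 = -21 - 8112 = -8133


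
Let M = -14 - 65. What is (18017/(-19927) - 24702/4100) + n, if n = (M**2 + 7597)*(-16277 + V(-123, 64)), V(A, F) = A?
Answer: -9270709433173227/40850350 ≈ -2.2694e+8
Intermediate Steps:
M = -79
n = -226943200 (n = ((-79)**2 + 7597)*(-16277 - 123) = (6241 + 7597)*(-16400) = 13838*(-16400) = -226943200)
(18017/(-19927) - 24702/4100) + n = (18017/(-19927) - 24702/4100) - 226943200 = (18017*(-1/19927) - 24702*1/4100) - 226943200 = (-18017/19927 - 12351/2050) - 226943200 = -283053227/40850350 - 226943200 = -9270709433173227/40850350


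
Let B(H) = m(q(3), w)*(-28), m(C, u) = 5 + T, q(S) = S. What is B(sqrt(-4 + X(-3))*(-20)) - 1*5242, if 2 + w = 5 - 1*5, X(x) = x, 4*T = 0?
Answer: -5382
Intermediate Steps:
T = 0 (T = (1/4)*0 = 0)
w = -2 (w = -2 + (5 - 1*5) = -2 + (5 - 5) = -2 + 0 = -2)
m(C, u) = 5 (m(C, u) = 5 + 0 = 5)
B(H) = -140 (B(H) = 5*(-28) = -140)
B(sqrt(-4 + X(-3))*(-20)) - 1*5242 = -140 - 1*5242 = -140 - 5242 = -5382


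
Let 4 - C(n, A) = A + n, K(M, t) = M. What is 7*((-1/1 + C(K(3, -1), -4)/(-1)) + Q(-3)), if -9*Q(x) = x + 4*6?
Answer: -175/3 ≈ -58.333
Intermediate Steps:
Q(x) = -8/3 - x/9 (Q(x) = -(x + 4*6)/9 = -(x + 24)/9 = -(24 + x)/9 = -8/3 - x/9)
C(n, A) = 4 - A - n (C(n, A) = 4 - (A + n) = 4 + (-A - n) = 4 - A - n)
7*((-1/1 + C(K(3, -1), -4)/(-1)) + Q(-3)) = 7*((-1/1 + (4 - 1*(-4) - 1*3)/(-1)) + (-8/3 - ⅑*(-3))) = 7*((-1*1 + (4 + 4 - 3)*(-1)) + (-8/3 + ⅓)) = 7*((-1 + 5*(-1)) - 7/3) = 7*((-1 - 5) - 7/3) = 7*(-6 - 7/3) = 7*(-25/3) = -175/3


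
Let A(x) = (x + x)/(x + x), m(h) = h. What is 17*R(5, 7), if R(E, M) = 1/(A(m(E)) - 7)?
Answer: -17/6 ≈ -2.8333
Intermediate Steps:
A(x) = 1 (A(x) = (2*x)/((2*x)) = (2*x)*(1/(2*x)) = 1)
R(E, M) = -1/6 (R(E, M) = 1/(1 - 7) = 1/(-6) = -1/6)
17*R(5, 7) = 17*(-1/6) = -17/6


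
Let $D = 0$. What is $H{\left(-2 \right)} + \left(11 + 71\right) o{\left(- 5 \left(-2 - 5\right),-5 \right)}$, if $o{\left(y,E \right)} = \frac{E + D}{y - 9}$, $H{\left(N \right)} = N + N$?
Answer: $- \frac{257}{13} \approx -19.769$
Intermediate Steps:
$H{\left(N \right)} = 2 N$
$o{\left(y,E \right)} = \frac{E}{-9 + y}$ ($o{\left(y,E \right)} = \frac{E + 0}{y - 9} = \frac{E}{-9 + y}$)
$H{\left(-2 \right)} + \left(11 + 71\right) o{\left(- 5 \left(-2 - 5\right),-5 \right)} = 2 \left(-2\right) + \left(11 + 71\right) \left(- \frac{5}{-9 - 5 \left(-2 - 5\right)}\right) = -4 + 82 \left(- \frac{5}{-9 - -35}\right) = -4 + 82 \left(- \frac{5}{-9 + 35}\right) = -4 + 82 \left(- \frac{5}{26}\right) = -4 - \frac{205}{13} = - \frac{257}{13}$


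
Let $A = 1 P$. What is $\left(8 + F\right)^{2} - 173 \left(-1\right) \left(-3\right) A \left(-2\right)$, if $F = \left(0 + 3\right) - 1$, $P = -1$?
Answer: $-938$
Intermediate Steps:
$F = 2$ ($F = 3 - 1 = 2$)
$A = -1$ ($A = 1 \left(-1\right) = -1$)
$\left(8 + F\right)^{2} - 173 \left(-1\right) \left(-3\right) A \left(-2\right) = \left(8 + 2\right)^{2} - 173 \left(-1\right) \left(-3\right) \left(-1\right) \left(-2\right) = 10^{2} - 173 \cdot 3 \left(-1\right) \left(-2\right) = 100 - 173 \left(\left(-3\right) \left(-2\right)\right) = 100 - 1038 = -938$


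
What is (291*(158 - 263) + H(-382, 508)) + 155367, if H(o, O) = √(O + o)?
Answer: 124812 + 3*√14 ≈ 1.2482e+5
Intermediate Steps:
(291*(158 - 263) + H(-382, 508)) + 155367 = (291*(158 - 263) + √(508 - 382)) + 155367 = (291*(-105) + √126) + 155367 = (-30555 + 3*√14) + 155367 = 124812 + 3*√14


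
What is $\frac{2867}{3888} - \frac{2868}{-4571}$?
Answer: $\frac{24255841}{17772048} \approx 1.3648$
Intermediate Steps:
$\frac{2867}{3888} - \frac{2868}{-4571} = 2867 \cdot \frac{1}{3888} - - \frac{2868}{4571} = \frac{2867}{3888} + \frac{2868}{4571} = \frac{24255841}{17772048}$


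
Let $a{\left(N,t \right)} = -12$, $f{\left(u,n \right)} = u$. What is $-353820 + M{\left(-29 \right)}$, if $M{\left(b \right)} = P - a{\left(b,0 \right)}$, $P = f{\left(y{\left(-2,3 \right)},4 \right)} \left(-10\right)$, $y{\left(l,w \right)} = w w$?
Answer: $-353898$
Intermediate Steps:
$y{\left(l,w \right)} = w^{2}$
$P = -90$ ($P = 3^{2} \left(-10\right) = 9 \left(-10\right) = -90$)
$M{\left(b \right)} = -78$ ($M{\left(b \right)} = -90 - -12 = -90 + 12 = -78$)
$-353820 + M{\left(-29 \right)} = -353820 - 78 = -353898$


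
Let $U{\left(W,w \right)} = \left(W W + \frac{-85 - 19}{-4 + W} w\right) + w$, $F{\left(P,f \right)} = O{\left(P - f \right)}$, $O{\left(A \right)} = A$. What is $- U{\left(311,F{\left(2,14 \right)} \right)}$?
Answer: $- \frac{29690911}{307} \approx -96713.0$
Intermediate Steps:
$F{\left(P,f \right)} = P - f$
$U{\left(W,w \right)} = w + W^{2} - \frac{104 w}{-4 + W}$ ($U{\left(W,w \right)} = \left(W^{2} + - \frac{104}{-4 + W} w\right) + w = \left(W^{2} - \frac{104 w}{-4 + W}\right) + w = w + W^{2} - \frac{104 w}{-4 + W}$)
$- U{\left(311,F{\left(2,14 \right)} \right)} = - \frac{311^{3} - 108 \left(2 - 14\right) - 4 \cdot 311^{2} + 311 \left(2 - 14\right)}{-4 + 311} = - \frac{30080231 - 108 \left(2 - 14\right) - 386884 + 311 \left(2 - 14\right)}{307} = - \frac{30080231 - -1296 - 386884 + 311 \left(-12\right)}{307} = - \frac{30080231 + 1296 - 386884 - 3732}{307} = - \frac{29690911}{307}$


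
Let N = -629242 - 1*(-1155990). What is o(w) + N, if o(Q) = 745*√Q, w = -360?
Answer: 526748 + 4470*I*√10 ≈ 5.2675e+5 + 14135.0*I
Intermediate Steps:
N = 526748 (N = -629242 + 1155990 = 526748)
o(w) + N = 745*√(-360) + 526748 = 745*(6*I*√10) + 526748 = 4470*I*√10 + 526748 = 526748 + 4470*I*√10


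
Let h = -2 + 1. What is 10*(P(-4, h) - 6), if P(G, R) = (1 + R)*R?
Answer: -60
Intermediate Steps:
h = -1
P(G, R) = R*(1 + R)
10*(P(-4, h) - 6) = 10*(-(1 - 1) - 6) = 10*(-1*0 - 6) = 10*(0 - 6) = 10*(-6) = -60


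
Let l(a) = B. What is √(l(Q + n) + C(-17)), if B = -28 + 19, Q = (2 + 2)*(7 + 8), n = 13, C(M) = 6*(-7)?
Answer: I*√51 ≈ 7.1414*I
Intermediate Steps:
C(M) = -42
Q = 60 (Q = 4*15 = 60)
B = -9
l(a) = -9
√(l(Q + n) + C(-17)) = √(-9 - 42) = √(-51) = I*√51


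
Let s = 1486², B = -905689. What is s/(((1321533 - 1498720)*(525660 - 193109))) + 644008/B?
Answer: -37949343168367340/53366559642456493 ≈ -0.71111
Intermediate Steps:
s = 2208196
s/(((1321533 - 1498720)*(525660 - 193109))) + 644008/B = 2208196/(((1321533 - 1498720)*(525660 - 193109))) + 644008/(-905689) = 2208196/((-177187*332551)) + 644008*(-1/905689) = 2208196/(-58923714037) - 644008/905689 = 2208196*(-1/58923714037) - 644008/905689 = -2208196/58923714037 - 644008/905689 = -37949343168367340/53366559642456493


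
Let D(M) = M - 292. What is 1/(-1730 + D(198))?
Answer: -1/1824 ≈ -0.00054825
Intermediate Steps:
D(M) = -292 + M
1/(-1730 + D(198)) = 1/(-1730 + (-292 + 198)) = 1/(-1730 - 94) = 1/(-1824) = -1/1824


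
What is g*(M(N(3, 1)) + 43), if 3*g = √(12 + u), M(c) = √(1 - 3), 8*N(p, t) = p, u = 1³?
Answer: √13*(43 + I*√2)/3 ≈ 51.68 + 1.6997*I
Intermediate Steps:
u = 1
N(p, t) = p/8
M(c) = I*√2 (M(c) = √(-2) = I*√2)
g = √13/3 (g = √(12 + 1)/3 = √13/3 ≈ 1.2019)
g*(M(N(3, 1)) + 43) = (√13/3)*(I*√2 + 43) = (√13/3)*(43 + I*√2) = √13*(43 + I*√2)/3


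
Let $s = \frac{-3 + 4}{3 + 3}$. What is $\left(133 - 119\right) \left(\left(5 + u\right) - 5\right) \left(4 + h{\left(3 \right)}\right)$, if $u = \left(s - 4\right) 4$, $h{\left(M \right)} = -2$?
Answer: $- \frac{1288}{3} \approx -429.33$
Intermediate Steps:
$s = \frac{1}{6}$ ($s = 1 \cdot \frac{1}{6} = \frac{1}{6} \approx 0.16667$)
$u = - \frac{46}{3}$ ($u = \left(\frac{1}{6} - 4\right) 4 = \left(- \frac{23}{6}\right) 4 = - \frac{46}{3} \approx -15.333$)
$\left(133 - 119\right) \left(\left(5 + u\right) - 5\right) \left(4 + h{\left(3 \right)}\right) = \left(133 - 119\right) \left(\left(5 - \frac{46}{3}\right) - 5\right) \left(4 - 2\right) = 14 \left(- \frac{31}{3} - 5\right) 2 = 14 \left(\left(- \frac{46}{3}\right) 2\right) = 14 \left(- \frac{92}{3}\right) = - \frac{1288}{3}$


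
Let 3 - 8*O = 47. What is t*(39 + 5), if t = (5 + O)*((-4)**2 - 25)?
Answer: 198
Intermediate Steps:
O = -11/2 (O = 3/8 - 1/8*47 = 3/8 - 47/8 = -11/2 ≈ -5.5000)
t = 9/2 (t = (5 - 11/2)*((-4)**2 - 25) = -(16 - 25)/2 = -1/2*(-9) = 9/2 ≈ 4.5000)
t*(39 + 5) = 9*(39 + 5)/2 = (9/2)*44 = 198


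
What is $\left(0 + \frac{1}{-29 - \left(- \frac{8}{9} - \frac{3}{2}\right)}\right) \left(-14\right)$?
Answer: $\frac{252}{479} \approx 0.5261$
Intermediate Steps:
$\left(0 + \frac{1}{-29 - \left(- \frac{8}{9} - \frac{3}{2}\right)}\right) \left(-14\right) = \left(0 + \frac{1}{-29 - - \frac{43}{18}}\right) \left(-14\right) = \left(0 + \frac{1}{-29 + \left(\frac{8}{9} + \frac{3}{2}\right)}\right) \left(-14\right) = \left(0 + \frac{1}{-29 + \frac{43}{18}}\right) \left(-14\right) = \left(0 + \frac{1}{- \frac{479}{18}}\right) \left(-14\right) = \left(0 - \frac{18}{479}\right) \left(-14\right) = \left(- \frac{18}{479}\right) \left(-14\right) = \frac{252}{479}$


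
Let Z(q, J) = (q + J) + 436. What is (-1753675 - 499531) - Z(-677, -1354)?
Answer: -2251611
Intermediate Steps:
Z(q, J) = 436 + J + q (Z(q, J) = (J + q) + 436 = 436 + J + q)
(-1753675 - 499531) - Z(-677, -1354) = (-1753675 - 499531) - (436 - 1354 - 677) = -2253206 - 1*(-1595) = -2253206 + 1595 = -2251611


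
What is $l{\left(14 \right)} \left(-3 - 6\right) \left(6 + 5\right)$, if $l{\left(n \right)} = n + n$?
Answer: $-2772$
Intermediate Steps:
$l{\left(n \right)} = 2 n$
$l{\left(14 \right)} \left(-3 - 6\right) \left(6 + 5\right) = 2 \cdot 14 \left(-3 - 6\right) \left(6 + 5\right) = 28 \left(\left(-9\right) 11\right) = 28 \left(-99\right) = -2772$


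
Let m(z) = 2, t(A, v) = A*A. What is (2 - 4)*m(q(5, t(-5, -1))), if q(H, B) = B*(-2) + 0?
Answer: -4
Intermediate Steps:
t(A, v) = A**2
q(H, B) = -2*B (q(H, B) = -2*B + 0 = -2*B)
(2 - 4)*m(q(5, t(-5, -1))) = (2 - 4)*2 = -2*2 = -4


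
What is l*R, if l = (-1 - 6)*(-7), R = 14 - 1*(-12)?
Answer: 1274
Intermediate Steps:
R = 26 (R = 14 + 12 = 26)
l = 49 (l = -7*(-7) = 49)
l*R = 49*26 = 1274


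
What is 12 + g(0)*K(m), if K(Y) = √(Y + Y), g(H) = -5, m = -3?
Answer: 12 - 5*I*√6 ≈ 12.0 - 12.247*I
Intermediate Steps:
K(Y) = √2*√Y (K(Y) = √(2*Y) = √2*√Y)
12 + g(0)*K(m) = 12 - 5*√2*√(-3) = 12 - 5*√2*I*√3 = 12 - 5*I*√6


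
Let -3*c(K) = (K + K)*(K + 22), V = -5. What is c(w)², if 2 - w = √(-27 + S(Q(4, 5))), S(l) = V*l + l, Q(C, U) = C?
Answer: -12908 - 1040*I*√43/9 ≈ -12908.0 - 757.75*I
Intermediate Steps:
S(l) = -4*l (S(l) = -5*l + l = -4*l)
w = 2 - I*√43 (w = 2 - √(-27 - 4*4) = 2 - √(-27 - 16) = 2 - √(-43) = 2 - I*√43 ≈ 2.0 - 6.5574*I)
c(K) = -2*K*(22 + K)/3 (c(K) = -(K + K)*(K + 22)/3 = -2*K*(22 + K)/3)
c(w)² = (-2*(2 - I*√43)*(22 + (2 - I*√43))/3)² = (-2*(2 - I*√43)*(24 - I*√43)/3)² = 4*(2 - I*√43)²*(24 - I*√43)²/9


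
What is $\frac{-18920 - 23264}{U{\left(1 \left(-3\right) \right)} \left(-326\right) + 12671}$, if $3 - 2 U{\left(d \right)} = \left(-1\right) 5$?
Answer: $- \frac{42184}{11367} \approx -3.7111$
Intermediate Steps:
$U{\left(d \right)} = 4$ ($U{\left(d \right)} = \frac{3}{2} - \frac{\left(-1\right) 5}{2} = \frac{3}{2} - - \frac{5}{2} = \frac{3}{2} + \frac{5}{2} = 4$)
$\frac{-18920 - 23264}{U{\left(1 \left(-3\right) \right)} \left(-326\right) + 12671} = \frac{-18920 - 23264}{4 \left(-326\right) + 12671} = - \frac{42184}{-1304 + 12671} = - \frac{42184}{11367}$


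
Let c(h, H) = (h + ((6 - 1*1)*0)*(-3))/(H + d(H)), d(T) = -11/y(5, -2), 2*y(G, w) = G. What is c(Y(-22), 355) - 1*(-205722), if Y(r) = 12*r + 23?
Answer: 360629461/1753 ≈ 2.0572e+5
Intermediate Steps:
y(G, w) = G/2
Y(r) = 23 + 12*r
d(T) = -22/5 (d(T) = -11/((1/2)*5) = -11/5/2 = -11*2/5 = -22/5)
c(h, H) = h/(-22/5 + H) (c(h, H) = (h + ((6 - 1*1)*0)*(-3))/(H - 22/5) = (h + ((6 - 1)*0)*(-3))/(-22/5 + H) = (h + (5*0)*(-3))/(-22/5 + H) = (h + 0*(-3))/(-22/5 + H) = (h + 0)/(-22/5 + H) = h/(-22/5 + H))
c(Y(-22), 355) - 1*(-205722) = 5*(23 + 12*(-22))/(-22 + 5*355) - 1*(-205722) = 5*(23 - 264)/(-22 + 1775) + 205722 = 5*(-241)/1753 + 205722 = 5*(-241)*(1/1753) + 205722 = -1205/1753 + 205722 = 360629461/1753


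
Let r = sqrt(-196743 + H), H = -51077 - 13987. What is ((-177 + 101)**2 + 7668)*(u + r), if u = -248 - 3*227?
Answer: -12489476 + 94108*I*sqrt(5343) ≈ -1.2489e+7 + 6.8789e+6*I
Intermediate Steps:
H = -65064
r = 7*I*sqrt(5343) (r = sqrt(-196743 - 65064) = sqrt(-261807) = 7*I*sqrt(5343) ≈ 511.67*I)
u = -929 (u = -248 - 681 = -929)
((-177 + 101)**2 + 7668)*(u + r) = ((-177 + 101)**2 + 7668)*(-929 + 7*I*sqrt(5343)) = ((-76)**2 + 7668)*(-929 + 7*I*sqrt(5343)) = (5776 + 7668)*(-929 + 7*I*sqrt(5343)) = 13444*(-929 + 7*I*sqrt(5343)) = -12489476 + 94108*I*sqrt(5343)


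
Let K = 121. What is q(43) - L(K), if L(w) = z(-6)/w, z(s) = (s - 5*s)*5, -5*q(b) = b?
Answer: -5803/605 ≈ -9.5917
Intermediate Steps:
q(b) = -b/5
z(s) = -20*s (z(s) = -4*s*5 = -20*s)
L(w) = 120/w (L(w) = (-20*(-6))/w = 120/w)
q(43) - L(K) = -⅕*43 - 120/121 = -43/5 - 120/121 = -5803/605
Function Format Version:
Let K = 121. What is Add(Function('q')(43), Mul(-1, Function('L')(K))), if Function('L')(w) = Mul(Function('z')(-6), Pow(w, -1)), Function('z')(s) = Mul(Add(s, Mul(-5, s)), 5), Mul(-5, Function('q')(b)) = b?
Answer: Rational(-5803, 605) ≈ -9.5917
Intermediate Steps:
Function('q')(b) = Mul(Rational(-1, 5), b)
Function('z')(s) = Mul(-20, s) (Function('z')(s) = Mul(Mul(-4, s), 5) = Mul(-20, s))
Function('L')(w) = Mul(120, Pow(w, -1)) (Function('L')(w) = Mul(Mul(-20, -6), Pow(w, -1)) = Mul(120, Pow(w, -1)))
Add(Function('q')(43), Mul(-1, Function('L')(K))) = Add(Mul(Rational(-1, 5), 43), Mul(-1, Mul(120, Pow(121, -1)))) = Add(Rational(-43, 5), Mul(-1, Mul(120, Rational(1, 121)))) = Add(Rational(-43, 5), Mul(-1, Rational(120, 121))) = Add(Rational(-43, 5), Rational(-120, 121)) = Rational(-5803, 605)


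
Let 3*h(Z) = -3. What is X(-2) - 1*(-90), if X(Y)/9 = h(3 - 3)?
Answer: 81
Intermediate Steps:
h(Z) = -1 (h(Z) = (⅓)*(-3) = -1)
X(Y) = -9 (X(Y) = 9*(-1) = -9)
X(-2) - 1*(-90) = -9 - 1*(-90) = -9 + 90 = 81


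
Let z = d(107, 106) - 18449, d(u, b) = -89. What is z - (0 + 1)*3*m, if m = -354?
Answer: -17476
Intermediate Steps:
z = -18538 (z = -89 - 18449 = -18538)
z - (0 + 1)*3*m = -18538 - (0 + 1)*3*(-354) = -18538 - 1*3*(-354) = -18538 - 3*(-354) = -18538 - 1*(-1062) = -18538 + 1062 = -17476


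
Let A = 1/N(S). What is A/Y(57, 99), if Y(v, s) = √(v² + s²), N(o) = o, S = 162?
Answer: √58/140940 ≈ 5.4036e-5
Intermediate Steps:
A = 1/162 ≈ 0.0061728
Y(v, s) = √(s² + v²)
A/Y(57, 99) = 1/(162*(√(99² + 57²))) = 1/(162*(√(9801 + 3249))) = 1/(162*(√13050)) = 1/(162*((15*√58))) = (√58/870)/162 = √58/140940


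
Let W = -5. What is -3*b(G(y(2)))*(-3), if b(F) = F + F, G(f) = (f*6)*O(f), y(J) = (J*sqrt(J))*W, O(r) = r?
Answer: 21600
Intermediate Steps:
y(J) = -5*J**(3/2) (y(J) = (J*sqrt(J))*(-5) = J**(3/2)*(-5) = -5*J**(3/2))
G(f) = 6*f**2 (G(f) = (f*6)*f = (6*f)*f = 6*f**2)
b(F) = 2*F
-3*b(G(y(2)))*(-3) = -6*6*(-10*sqrt(2))**2*(-3) = -6*6*200*(-3) = -6*1200*(-3) = -3*2400*(-3) = -7200*(-3) = 21600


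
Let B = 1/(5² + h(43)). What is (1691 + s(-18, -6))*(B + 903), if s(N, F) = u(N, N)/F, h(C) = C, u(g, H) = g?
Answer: 52010035/34 ≈ 1.5297e+6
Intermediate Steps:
s(N, F) = N/F
B = 1/68 (B = 1/(5² + 43) = 1/(25 + 43) = 1/68 ≈ 0.014706)
(1691 + s(-18, -6))*(B + 903) = (1691 - 18/(-6))*(1/68 + 903) = (1691 - 18*(-⅙))*(61405/68) = (1691 + 3)*(61405/68) = 1694*(61405/68) = 52010035/34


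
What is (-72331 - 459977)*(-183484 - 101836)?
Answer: 151878118560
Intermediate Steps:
(-72331 - 459977)*(-183484 - 101836) = -532308*(-285320) = 151878118560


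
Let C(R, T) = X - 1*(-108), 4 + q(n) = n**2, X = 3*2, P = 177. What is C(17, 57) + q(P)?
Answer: 31439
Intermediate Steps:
X = 6
q(n) = -4 + n**2
C(R, T) = 114 (C(R, T) = 6 - 1*(-108) = 6 + 108 = 114)
C(17, 57) + q(P) = 114 + (-4 + 177**2) = 114 + (-4 + 31329) = 114 + 31325 = 31439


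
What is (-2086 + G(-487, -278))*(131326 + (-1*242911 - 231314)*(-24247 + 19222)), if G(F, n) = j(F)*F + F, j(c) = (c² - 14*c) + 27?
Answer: -283202806717759841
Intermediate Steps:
j(c) = 27 + c² - 14*c
G(F, n) = F + F*(27 + F² - 14*F) (G(F, n) = (27 + F² - 14*F)*F + F = F*(27 + F² - 14*F) + F = F + F*(27 + F² - 14*F))
(-2086 + G(-487, -278))*(131326 + (-1*242911 - 231314)*(-24247 + 19222)) = (-2086 - 487*(28 + (-487)² - 14*(-487)))*(131326 + (-1*242911 - 231314)*(-24247 + 19222)) = (-2086 - 487*(28 + 237169 + 6818))*(131326 + (-242911 - 231314)*(-5025)) = (-2086 - 487*244015)*(131326 - 474225*(-5025)) = (-2086 - 118835305)*(131326 + 2382980625) = -118837391*2383111951 = -283202806717759841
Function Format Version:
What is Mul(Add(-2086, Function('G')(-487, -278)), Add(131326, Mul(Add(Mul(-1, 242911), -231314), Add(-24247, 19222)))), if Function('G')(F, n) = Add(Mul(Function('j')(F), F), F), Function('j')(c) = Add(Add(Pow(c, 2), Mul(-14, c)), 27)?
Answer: -283202806717759841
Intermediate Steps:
Function('j')(c) = Add(27, Pow(c, 2), Mul(-14, c))
Function('G')(F, n) = Add(F, Mul(F, Add(27, Pow(F, 2), Mul(-14, F)))) (Function('G')(F, n) = Add(Mul(Add(27, Pow(F, 2), Mul(-14, F)), F), F) = Add(Mul(F, Add(27, Pow(F, 2), Mul(-14, F))), F) = Add(F, Mul(F, Add(27, Pow(F, 2), Mul(-14, F)))))
Mul(Add(-2086, Function('G')(-487, -278)), Add(131326, Mul(Add(Mul(-1, 242911), -231314), Add(-24247, 19222)))) = Mul(Add(-2086, Mul(-487, Add(28, Pow(-487, 2), Mul(-14, -487)))), Add(131326, Mul(Add(Mul(-1, 242911), -231314), Add(-24247, 19222)))) = Mul(Add(-2086, Mul(-487, Add(28, 237169, 6818))), Add(131326, Mul(Add(-242911, -231314), -5025))) = Mul(Add(-2086, Mul(-487, 244015)), Add(131326, Mul(-474225, -5025))) = Mul(Add(-2086, -118835305), Add(131326, 2382980625)) = Mul(-118837391, 2383111951) = -283202806717759841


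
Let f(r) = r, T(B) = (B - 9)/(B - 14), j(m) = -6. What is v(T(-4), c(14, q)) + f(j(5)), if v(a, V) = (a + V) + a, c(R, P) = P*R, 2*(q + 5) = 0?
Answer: -671/9 ≈ -74.556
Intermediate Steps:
T(B) = (-9 + B)/(-14 + B)
q = -5 (q = -5 + (½)*0 = -5 + 0 = -5)
v(a, V) = V + 2*a (v(a, V) = (V + a) + a = V + 2*a)
v(T(-4), c(14, q)) + f(j(5)) = (-5*14 + 2*((-9 - 4)/(-14 - 4))) - 6 = (-70 + 2*(-13/(-18))) - 6 = (-70 + 2*(-1/18*(-13))) - 6 = (-70 + 2*(13/18)) - 6 = (-70 + 13/9) - 6 = -617/9 - 6 = -671/9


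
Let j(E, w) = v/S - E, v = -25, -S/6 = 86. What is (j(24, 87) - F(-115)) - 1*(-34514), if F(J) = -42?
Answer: 17818537/516 ≈ 34532.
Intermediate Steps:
S = -516 (S = -6*86 = -516)
j(E, w) = 25/516 - E (j(E, w) = -25/(-516) - E = -25*(-1/516) - E = 25/516 - E)
(j(24, 87) - F(-115)) - 1*(-34514) = ((25/516 - 1*24) - 1*(-42)) - 1*(-34514) = ((25/516 - 24) + 42) + 34514 = (-12359/516 + 42) + 34514 = 9313/516 + 34514 = 17818537/516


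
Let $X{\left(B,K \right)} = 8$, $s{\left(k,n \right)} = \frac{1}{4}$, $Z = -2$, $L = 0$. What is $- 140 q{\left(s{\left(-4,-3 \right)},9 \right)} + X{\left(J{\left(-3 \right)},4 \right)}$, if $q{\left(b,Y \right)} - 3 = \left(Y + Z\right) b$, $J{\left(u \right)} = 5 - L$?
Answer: $-657$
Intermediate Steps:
$s{\left(k,n \right)} = \frac{1}{4}$
$J{\left(u \right)} = 5$ ($J{\left(u \right)} = 5 - 0 = 5 + 0 = 5$)
$q{\left(b,Y \right)} = 3 + b \left(-2 + Y\right)$ ($q{\left(b,Y \right)} = 3 + \left(Y - 2\right) b = 3 + \left(-2 + Y\right) b = 3 + b \left(-2 + Y\right)$)
$- 140 q{\left(s{\left(-4,-3 \right)},9 \right)} + X{\left(J{\left(-3 \right)},4 \right)} = - 140 \left(3 - \frac{1}{2} + 9 \cdot \frac{1}{4}\right) + 8 = - 140 \left(3 - \frac{1}{2} + \frac{9}{4}\right) + 8 = \left(-140\right) \frac{19}{4} + 8 = -665 + 8 = -657$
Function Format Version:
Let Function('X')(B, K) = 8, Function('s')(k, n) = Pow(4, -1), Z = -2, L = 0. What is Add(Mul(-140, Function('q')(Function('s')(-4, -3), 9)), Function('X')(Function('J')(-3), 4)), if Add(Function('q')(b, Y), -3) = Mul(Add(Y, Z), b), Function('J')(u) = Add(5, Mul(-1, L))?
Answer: -657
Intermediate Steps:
Function('s')(k, n) = Rational(1, 4)
Function('J')(u) = 5 (Function('J')(u) = Add(5, Mul(-1, 0)) = Add(5, 0) = 5)
Function('q')(b, Y) = Add(3, Mul(b, Add(-2, Y))) (Function('q')(b, Y) = Add(3, Mul(Add(Y, -2), b)) = Add(3, Mul(Add(-2, Y), b)) = Add(3, Mul(b, Add(-2, Y))))
Add(Mul(-140, Function('q')(Function('s')(-4, -3), 9)), Function('X')(Function('J')(-3), 4)) = Add(Mul(-140, Add(3, Mul(-2, Rational(1, 4)), Mul(9, Rational(1, 4)))), 8) = Add(Mul(-140, Add(3, Rational(-1, 2), Rational(9, 4))), 8) = Add(Mul(-140, Rational(19, 4)), 8) = Add(-665, 8) = -657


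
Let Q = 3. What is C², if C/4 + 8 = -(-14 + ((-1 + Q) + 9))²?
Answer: 4624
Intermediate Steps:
C = -68 (C = -32 + 4*(-(-14 + ((-1 + 3) + 9))²) = -32 + 4*(-(-14 + (2 + 9))²) = -32 + 4*(-(-14 + 11)²) = -32 + 4*(-1*(-3)²) = -32 + 4*(-1*9) = -32 + 4*(-9) = -32 - 36 = -68)
C² = (-68)² = 4624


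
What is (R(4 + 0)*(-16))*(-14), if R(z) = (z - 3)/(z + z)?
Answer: 28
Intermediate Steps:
R(z) = (-3 + z)/(2*z) (R(z) = (-3 + z)/((2*z)) = (-3 + z)*(1/(2*z)) = (-3 + z)/(2*z))
(R(4 + 0)*(-16))*(-14) = (((-3 + (4 + 0))/(2*(4 + 0)))*(-16))*(-14) = (((1/2)*(-3 + 4)/4)*(-16))*(-14) = (((1/2)*(1/4)*1)*(-16))*(-14) = ((1/8)*(-16))*(-14) = -2*(-14) = 28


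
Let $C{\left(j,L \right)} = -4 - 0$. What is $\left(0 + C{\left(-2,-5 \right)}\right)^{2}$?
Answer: $16$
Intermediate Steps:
$C{\left(j,L \right)} = -4$ ($C{\left(j,L \right)} = -4 + 0 = -4$)
$\left(0 + C{\left(-2,-5 \right)}\right)^{2} = \left(0 - 4\right)^{2} = \left(-4\right)^{2} = 16$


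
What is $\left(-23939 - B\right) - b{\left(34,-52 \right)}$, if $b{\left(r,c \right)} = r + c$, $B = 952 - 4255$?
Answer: $-20618$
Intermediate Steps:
$B = -3303$ ($B = 952 - 4255 = -3303$)
$b{\left(r,c \right)} = c + r$
$\left(-23939 - B\right) - b{\left(34,-52 \right)} = \left(-23939 - -3303\right) - \left(-52 + 34\right) = \left(-23939 + 3303\right) - -18 = -20636 + 18 = -20618$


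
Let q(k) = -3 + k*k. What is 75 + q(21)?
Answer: 513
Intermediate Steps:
q(k) = -3 + k²
75 + q(21) = 75 + (-3 + 21²) = 75 + (-3 + 441) = 75 + 438 = 513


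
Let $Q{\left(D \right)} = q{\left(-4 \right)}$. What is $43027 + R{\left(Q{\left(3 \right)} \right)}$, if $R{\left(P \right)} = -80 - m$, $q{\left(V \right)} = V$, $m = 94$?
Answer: $42853$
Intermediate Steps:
$Q{\left(D \right)} = -4$
$R{\left(P \right)} = -174$ ($R{\left(P \right)} = -80 - 94 = -174$)
$43027 + R{\left(Q{\left(3 \right)} \right)} = 43027 - 174 = 42853$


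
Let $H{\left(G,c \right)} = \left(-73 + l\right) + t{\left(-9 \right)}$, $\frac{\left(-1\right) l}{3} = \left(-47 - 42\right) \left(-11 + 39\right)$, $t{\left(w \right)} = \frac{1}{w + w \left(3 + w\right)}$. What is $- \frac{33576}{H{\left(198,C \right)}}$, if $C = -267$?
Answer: $- \frac{188865}{41642} \approx -4.5354$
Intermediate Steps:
$l = 7476$ ($l = - 3 \left(-47 - 42\right) \left(-11 + 39\right) = - 3 \left(\left(-89\right) 28\right) = \left(-3\right) \left(-2492\right) = 7476$)
$H{\left(G,c \right)} = \frac{333136}{45}$ ($H{\left(G,c \right)} = \left(-73 + 7476\right) + \frac{1}{\left(-9\right) \left(4 - 9\right)} = 7403 - \frac{1}{9 \left(-5\right)} = 7403 - - \frac{1}{45} = 7403 + \frac{1}{45} = \frac{333136}{45}$)
$- \frac{33576}{H{\left(198,C \right)}} = - \frac{33576}{\frac{333136}{45}} = \left(-33576\right) \frac{45}{333136} = - \frac{188865}{41642}$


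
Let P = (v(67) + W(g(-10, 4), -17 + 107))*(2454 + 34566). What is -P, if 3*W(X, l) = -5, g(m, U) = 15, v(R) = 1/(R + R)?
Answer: 4115390/67 ≈ 61424.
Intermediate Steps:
v(R) = 1/(2*R)
W(X, l) = -5/3 (W(X, l) = (1/3)*(-5) = -5/3)
P = -4115390/67 (P = ((1/2)/67 - 5/3)*(2454 + 34566) = ((1/2)*(1/67) - 5/3)*37020 = (1/134 - 5/3)*37020 = -667/402*37020 = -4115390/67 ≈ -61424.)
-P = -1*(-4115390/67) = 4115390/67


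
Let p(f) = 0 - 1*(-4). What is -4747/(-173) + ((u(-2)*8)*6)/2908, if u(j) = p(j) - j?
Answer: 3463525/125771 ≈ 27.538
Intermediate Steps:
p(f) = 4 (p(f) = 0 + 4 = 4)
u(j) = 4 - j
-4747/(-173) + ((u(-2)*8)*6)/2908 = -4747/(-173) + (((4 - 1*(-2))*8)*6)/2908 = -4747*(-1/173) + (((4 + 2)*8)*6)*(1/2908) = 4747/173 + ((6*8)*6)*(1/2908) = 4747/173 + (48*6)*(1/2908) = 4747/173 + 288*(1/2908) = 4747/173 + 72/727 = 3463525/125771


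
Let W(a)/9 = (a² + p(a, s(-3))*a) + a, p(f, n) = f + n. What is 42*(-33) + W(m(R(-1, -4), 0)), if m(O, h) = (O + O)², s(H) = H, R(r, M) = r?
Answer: -1170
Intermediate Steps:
m(O, h) = 4*O² (m(O, h) = (2*O)² = 4*O²)
W(a) = 9*a + 9*a² + 9*a*(-3 + a) (W(a) = 9*((a² + (a - 3)*a) + a) = 9*((a² + (-3 + a)*a) + a) = 9*((a² + a*(-3 + a)) + a) = 9*(a + a² + a*(-3 + a)) = 9*a + 9*a² + 9*a*(-3 + a))
42*(-33) + W(m(R(-1, -4), 0)) = 42*(-33) + 18*(4*(-1)²)*(-1 + 4*(-1)²) = -1386 + 18*(4*1)*(-1 + 4*1) = -1386 + 18*4*(-1 + 4) = -1386 + 18*4*3 = -1386 + 216 = -1170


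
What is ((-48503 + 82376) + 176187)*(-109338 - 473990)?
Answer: -122533879680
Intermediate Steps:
((-48503 + 82376) + 176187)*(-109338 - 473990) = (33873 + 176187)*(-583328) = 210060*(-583328) = -122533879680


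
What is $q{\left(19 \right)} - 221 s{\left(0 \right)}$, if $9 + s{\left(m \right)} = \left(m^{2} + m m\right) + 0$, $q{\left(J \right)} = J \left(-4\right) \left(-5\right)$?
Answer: $2369$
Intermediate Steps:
$q{\left(J \right)} = 20 J$ ($q{\left(J \right)} = - 4 J \left(-5\right) = 20 J$)
$s{\left(m \right)} = -9 + 2 m^{2}$ ($s{\left(m \right)} = -9 + \left(\left(m^{2} + m m\right) + 0\right) = -9 + \left(\left(m^{2} + m^{2}\right) + 0\right) = -9 + \left(2 m^{2} + 0\right) = -9 + 2 m^{2}$)
$q{\left(19 \right)} - 221 s{\left(0 \right)} = 20 \cdot 19 - 221 \left(-9 + 2 \cdot 0^{2}\right) = 380 - 221 \left(-9 + 2 \cdot 0\right) = 380 - 221 \left(-9 + 0\right) = 380 - -1989 = 380 + 1989 = 2369$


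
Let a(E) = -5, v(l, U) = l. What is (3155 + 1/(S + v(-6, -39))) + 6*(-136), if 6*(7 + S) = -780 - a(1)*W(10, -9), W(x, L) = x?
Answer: 944953/404 ≈ 2339.0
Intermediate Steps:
S = -386/3 (S = -7 + (-780 - (-5)*10)/6 = -7 + (-780 - 1*(-50))/6 = -7 + (-780 + 50)/6 = -7 + (⅙)*(-730) = -7 - 365/3 = -386/3 ≈ -128.67)
(3155 + 1/(S + v(-6, -39))) + 6*(-136) = (3155 + 1/(-386/3 - 6)) + 6*(-136) = (3155 + 1/(-404/3)) - 816 = (3155 - 3/404) - 816 = 1274617/404 - 816 = 944953/404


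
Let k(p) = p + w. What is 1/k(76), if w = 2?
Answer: 1/78 ≈ 0.012821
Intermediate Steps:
k(p) = 2 + p (k(p) = p + 2 = 2 + p)
1/k(76) = 1/(2 + 76) = 1/78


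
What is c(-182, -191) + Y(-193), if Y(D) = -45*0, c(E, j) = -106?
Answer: -106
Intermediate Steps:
Y(D) = 0
c(-182, -191) + Y(-193) = -106 + 0 = -106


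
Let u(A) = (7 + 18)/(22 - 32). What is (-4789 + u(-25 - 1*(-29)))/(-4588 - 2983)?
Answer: 9583/15142 ≈ 0.63288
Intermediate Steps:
u(A) = -5/2 (u(A) = 25/(-10) = 25*(-⅒) = -5/2)
(-4789 + u(-25 - 1*(-29)))/(-4588 - 2983) = (-4789 - 5/2)/(-4588 - 2983) = -9583/2/(-7571) = -9583/2*(-1/7571) = 9583/15142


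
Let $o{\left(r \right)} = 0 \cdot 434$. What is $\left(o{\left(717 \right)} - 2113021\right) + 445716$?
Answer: $-1667305$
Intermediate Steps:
$o{\left(r \right)} = 0$
$\left(o{\left(717 \right)} - 2113021\right) + 445716 = \left(0 - 2113021\right) + 445716 = -2113021 + 445716 = -1667305$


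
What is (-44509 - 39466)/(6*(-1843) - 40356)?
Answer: 83975/51414 ≈ 1.6333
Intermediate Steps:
(-44509 - 39466)/(6*(-1843) - 40356) = -83975/(-11058 - 40356) = -83975/(-51414) = -83975*(-1/51414) = 83975/51414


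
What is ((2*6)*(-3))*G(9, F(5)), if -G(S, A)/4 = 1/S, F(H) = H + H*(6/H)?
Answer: 16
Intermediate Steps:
F(H) = 6 + H (F(H) = H + 6 = 6 + H)
G(S, A) = -4/S
((2*6)*(-3))*G(9, F(5)) = ((2*6)*(-3))*(-4/9) = (12*(-3))*(-4*⅑) = -36*(-4/9) = 16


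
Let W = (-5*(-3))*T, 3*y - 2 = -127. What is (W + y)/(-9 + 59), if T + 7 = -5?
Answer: -133/30 ≈ -4.4333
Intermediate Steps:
T = -12 (T = -7 - 5 = -12)
y = -125/3 (y = 2/3 + (1/3)*(-127) = 2/3 - 127/3 = -125/3 ≈ -41.667)
W = -180 (W = -5*(-3)*(-12) = 15*(-12) = -180)
(W + y)/(-9 + 59) = (-180 - 125/3)/(-9 + 59) = -665/3/50 = -665/3*1/50 = -133/30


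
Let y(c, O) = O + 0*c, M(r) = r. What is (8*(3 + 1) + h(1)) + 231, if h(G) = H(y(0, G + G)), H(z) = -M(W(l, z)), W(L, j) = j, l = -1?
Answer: 261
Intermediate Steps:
y(c, O) = O (y(c, O) = O + 0 = O)
H(z) = -z
h(G) = -2*G (h(G) = -(G + G) = -2*G)
(8*(3 + 1) + h(1)) + 231 = (8*(3 + 1) - 2*1) + 231 = (8*4 - 2) + 231 = (32 - 2) + 231 = 30 + 231 = 261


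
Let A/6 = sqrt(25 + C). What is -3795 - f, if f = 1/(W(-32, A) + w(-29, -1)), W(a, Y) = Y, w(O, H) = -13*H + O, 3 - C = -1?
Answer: -747619/197 - 3*sqrt(29)/394 ≈ -3795.1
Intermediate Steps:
C = 4 (C = 3 - 1*(-1) = 3 + 1 = 4)
A = 6*sqrt(29) (A = 6*sqrt(25 + 4) = 6*sqrt(29) ≈ 32.311)
w(O, H) = O - 13*H
f = 1/(-16 + 6*sqrt(29)) (f = 1/(6*sqrt(29) + (-29 - 13*(-1))) = 1/(6*sqrt(29) + (-29 + 13)) = 1/(6*sqrt(29) - 16) = 1/(-16 + 6*sqrt(29)) ≈ 0.061308)
-3795 - f = -3795 - (4/197 + 3*sqrt(29)/394) = -3795 + (-4/197 - 3*sqrt(29)/394) = -747619/197 - 3*sqrt(29)/394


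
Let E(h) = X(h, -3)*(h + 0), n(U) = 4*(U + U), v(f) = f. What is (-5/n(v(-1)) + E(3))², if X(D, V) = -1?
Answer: 361/64 ≈ 5.6406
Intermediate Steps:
n(U) = 8*U (n(U) = 4*(2*U) = 8*U)
E(h) = -h (E(h) = -(h + 0) = -h)
(-5/n(v(-1)) + E(3))² = (-5/(8*(-1)) - 1*3)² = (-5/(-8) - 3)² = (-5*(-⅛) - 3)² = (5/8 - 3)² = (-19/8)² = 361/64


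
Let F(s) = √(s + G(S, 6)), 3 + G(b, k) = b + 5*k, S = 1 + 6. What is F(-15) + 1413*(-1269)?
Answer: -1793097 + √19 ≈ -1.7931e+6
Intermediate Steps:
S = 7
G(b, k) = -3 + b + 5*k (G(b, k) = -3 + (b + 5*k) = -3 + b + 5*k)
F(s) = √(34 + s) (F(s) = √(s + (-3 + 7 + 5*6)) = √(s + (-3 + 7 + 30)) = √(s + 34) = √(34 + s))
F(-15) + 1413*(-1269) = √(34 - 15) + 1413*(-1269) = √19 - 1793097 = -1793097 + √19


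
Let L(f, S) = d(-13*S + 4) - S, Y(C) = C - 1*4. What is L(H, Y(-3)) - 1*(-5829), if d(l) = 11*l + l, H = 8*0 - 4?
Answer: 6976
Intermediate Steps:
H = -4 (H = 0 - 4 = -4)
d(l) = 12*l
Y(C) = -4 + C (Y(C) = C - 4 = -4 + C)
L(f, S) = 48 - 157*S (L(f, S) = 12*(-13*S + 4) - S = 12*(4 - 13*S) - S = (48 - 156*S) - S = 48 - 157*S)
L(H, Y(-3)) - 1*(-5829) = (48 - 157*(-4 - 3)) - 1*(-5829) = (48 - 157*(-7)) + 5829 = (48 + 1099) + 5829 = 1147 + 5829 = 6976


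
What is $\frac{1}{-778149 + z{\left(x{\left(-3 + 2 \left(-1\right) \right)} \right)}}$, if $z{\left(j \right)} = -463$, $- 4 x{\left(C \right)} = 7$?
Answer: $- \frac{1}{778612} \approx -1.2843 \cdot 10^{-6}$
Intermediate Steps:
$x{\left(C \right)} = - \frac{7}{4}$ ($x{\left(C \right)} = \left(- \frac{1}{4}\right) 7 = - \frac{7}{4}$)
$\frac{1}{-778149 + z{\left(x{\left(-3 + 2 \left(-1\right) \right)} \right)}} = \frac{1}{-778149 - 463} = \frac{1}{-778612} = - \frac{1}{778612}$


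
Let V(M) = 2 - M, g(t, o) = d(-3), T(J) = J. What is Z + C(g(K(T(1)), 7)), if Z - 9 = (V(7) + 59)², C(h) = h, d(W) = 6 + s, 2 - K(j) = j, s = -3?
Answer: 2928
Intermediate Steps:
K(j) = 2 - j
d(W) = 3 (d(W) = 6 - 3 = 3)
g(t, o) = 3
Z = 2925 (Z = 9 + ((2 - 1*7) + 59)² = 9 + ((2 - 7) + 59)² = 9 + (-5 + 59)² = 9 + 54² = 9 + 2916 = 2925)
Z + C(g(K(T(1)), 7)) = 2925 + 3 = 2928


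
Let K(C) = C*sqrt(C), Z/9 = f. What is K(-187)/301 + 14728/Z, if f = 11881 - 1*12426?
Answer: -14728/4905 - 187*I*sqrt(187)/301 ≈ -3.0027 - 8.4956*I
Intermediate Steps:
f = -545 (f = 11881 - 12426 = -545)
Z = -4905 (Z = 9*(-545) = -4905)
K(C) = C**(3/2)
K(-187)/301 + 14728/Z = (-187)**(3/2)/301 + 14728/(-4905) = -187*I*sqrt(187)*(1/301) + 14728*(-1/4905) = -187*I*sqrt(187)/301 - 14728/4905 = -14728/4905 - 187*I*sqrt(187)/301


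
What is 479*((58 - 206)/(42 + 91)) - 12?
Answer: -72488/133 ≈ -545.02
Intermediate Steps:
479*((58 - 206)/(42 + 91)) - 12 = 479*(-148/133) - 12 = -70892/133 - 12 = -72488/133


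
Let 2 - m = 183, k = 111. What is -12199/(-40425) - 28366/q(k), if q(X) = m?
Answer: 104445779/665175 ≈ 157.02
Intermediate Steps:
m = -181 (m = 2 - 1*183 = 2 - 183 = -181)
q(X) = -181
-12199/(-40425) - 28366/q(k) = -12199/(-40425) - 28366/(-181) = -12199*(-1/40425) - 28366*(-1/181) = 1109/3675 + 28366/181 = 104445779/665175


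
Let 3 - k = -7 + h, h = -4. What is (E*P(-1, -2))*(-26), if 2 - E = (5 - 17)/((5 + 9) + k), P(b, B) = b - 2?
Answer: 1326/7 ≈ 189.43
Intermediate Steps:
k = 14 (k = 3 - (-7 - 4) = 3 - 1*(-11) = 3 + 11 = 14)
P(b, B) = -2 + b
E = 17/7 (E = 2 - (5 - 17)/((5 + 9) + 14) = 2 - (-12)/(14 + 14) = 2 - (-12)/28 = 2 - 1*(-3/7) = 2 + 3/7 = 17/7 ≈ 2.4286)
(E*P(-1, -2))*(-26) = (17*(-2 - 1)/7)*(-26) = ((17/7)*(-3))*(-26) = -51/7*(-26) = 1326/7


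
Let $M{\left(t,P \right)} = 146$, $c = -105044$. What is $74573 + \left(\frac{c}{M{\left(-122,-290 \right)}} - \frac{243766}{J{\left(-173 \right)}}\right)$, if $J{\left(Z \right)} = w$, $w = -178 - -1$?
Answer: $\frac{972056257}{12921} \approx 75231.0$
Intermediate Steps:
$w = -177$ ($w = -178 + 1 = -177$)
$J{\left(Z \right)} = -177$
$74573 + \left(\frac{c}{M{\left(-122,-290 \right)}} - \frac{243766}{J{\left(-173 \right)}}\right) = 74573 - \left(- \frac{243766}{177} + \frac{52522}{73}\right) = 74573 - - \frac{8498524}{12921} = 74573 + \left(- \frac{52522}{73} + \frac{243766}{177}\right) = 74573 + \frac{8498524}{12921} = \frac{972056257}{12921}$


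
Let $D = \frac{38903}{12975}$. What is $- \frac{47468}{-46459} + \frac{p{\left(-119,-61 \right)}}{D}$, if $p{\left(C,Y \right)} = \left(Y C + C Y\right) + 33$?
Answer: $\frac{8773269841879}{1807394477} \approx 4854.1$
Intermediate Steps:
$p{\left(C,Y \right)} = 33 + 2 C Y$ ($p{\left(C,Y \right)} = \left(C Y + C Y\right) + 33 = 2 C Y + 33 = 33 + 2 C Y$)
$D = \frac{38903}{12975}$ ($D = 38903 \cdot \frac{1}{12975} = \frac{38903}{12975} \approx 2.9983$)
$- \frac{47468}{-46459} + \frac{p{\left(-119,-61 \right)}}{D} = - \frac{47468}{-46459} + \frac{33 + 2 \left(-119\right) \left(-61\right)}{\frac{38903}{12975}} = \left(-47468\right) \left(- \frac{1}{46459}\right) + \left(33 + 14518\right) \frac{12975}{38903} = \frac{47468}{46459} + 14551 \cdot \frac{12975}{38903} = \frac{47468}{46459} + \frac{188799225}{38903} = \frac{8773269841879}{1807394477}$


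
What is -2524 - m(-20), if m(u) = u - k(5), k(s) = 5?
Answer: -2499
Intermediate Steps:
m(u) = -5 + u (m(u) = u - 1*5 = u - 5 = -5 + u)
-2524 - m(-20) = -2524 - (-5 - 20) = -2524 - 1*(-25) = -2524 + 25 = -2499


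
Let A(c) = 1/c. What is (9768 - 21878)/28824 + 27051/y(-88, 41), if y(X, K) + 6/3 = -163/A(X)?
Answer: 2133931/1455612 ≈ 1.4660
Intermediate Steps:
y(X, K) = -2 - 163*X
(9768 - 21878)/28824 + 27051/y(-88, 41) = (9768 - 21878)/28824 + 27051/(-2 - 163*(-88)) = -12110*1/28824 + 27051/(-2 + 14344) = -6055/14412 + 27051/14342 = -6055/14412 + 27051*(1/14342) = -6055/14412 + 381/202 = 2133931/1455612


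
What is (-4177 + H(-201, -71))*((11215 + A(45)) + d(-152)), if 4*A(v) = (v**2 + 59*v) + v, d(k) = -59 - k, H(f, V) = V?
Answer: -53054334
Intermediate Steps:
A(v) = 15*v + v**2/4 (A(v) = ((v**2 + 59*v) + v)/4 = (v**2 + 60*v)/4 = 15*v + v**2/4)
(-4177 + H(-201, -71))*((11215 + A(45)) + d(-152)) = (-4177 - 71)*((11215 + (1/4)*45*(60 + 45)) + (-59 - 1*(-152))) = -4248*((11215 + (1/4)*45*105) + (-59 + 152)) = -4248*((11215 + 4725/4) + 93) = -4248*(49585/4 + 93) = -4248*49957/4 = -53054334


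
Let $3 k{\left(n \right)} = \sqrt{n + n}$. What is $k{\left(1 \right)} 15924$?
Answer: $5308 \sqrt{2} \approx 7506.6$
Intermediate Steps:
$k{\left(n \right)} = \frac{\sqrt{2} \sqrt{n}}{3}$ ($k{\left(n \right)} = \frac{\sqrt{n + n}}{3} = \frac{\sqrt{2 n}}{3} = \frac{\sqrt{2} \sqrt{n}}{3}$)
$k{\left(1 \right)} 15924 = \frac{\sqrt{2} \sqrt{1}}{3} \cdot 15924 = \frac{1}{3} \sqrt{2} \cdot 1 \cdot 15924 = \frac{\sqrt{2}}{3} \cdot 15924 = 5308 \sqrt{2}$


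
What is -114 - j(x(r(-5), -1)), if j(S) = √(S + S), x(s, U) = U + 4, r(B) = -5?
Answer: -114 - √6 ≈ -116.45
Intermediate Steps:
x(s, U) = 4 + U
j(S) = √2*√S (j(S) = √(2*S) = √2*√S)
-114 - j(x(r(-5), -1)) = -114 - √2*√(4 - 1) = -114 - √2*√3 = -114 - √6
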